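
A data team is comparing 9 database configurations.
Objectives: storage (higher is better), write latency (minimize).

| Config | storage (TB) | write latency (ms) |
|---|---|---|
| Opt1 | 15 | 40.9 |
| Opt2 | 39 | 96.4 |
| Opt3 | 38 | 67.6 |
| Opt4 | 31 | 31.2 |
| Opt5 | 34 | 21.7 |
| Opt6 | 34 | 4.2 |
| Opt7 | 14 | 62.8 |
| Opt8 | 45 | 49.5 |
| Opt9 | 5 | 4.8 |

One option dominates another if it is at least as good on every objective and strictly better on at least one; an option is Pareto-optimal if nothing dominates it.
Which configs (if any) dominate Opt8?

Opt1: worse on storage (15 vs 45).
Opt2: worse on storage (39 vs 45).
Opt3: worse on storage (38 vs 45).
Opt4: worse on storage (31 vs 45).
Opt5: worse on storage (34 vs 45).
Opt6: worse on storage (34 vs 45).
Opt7: worse on storage (14 vs 45).
Opt9: worse on storage (5 vs 45).
No option dominates Opt8.

none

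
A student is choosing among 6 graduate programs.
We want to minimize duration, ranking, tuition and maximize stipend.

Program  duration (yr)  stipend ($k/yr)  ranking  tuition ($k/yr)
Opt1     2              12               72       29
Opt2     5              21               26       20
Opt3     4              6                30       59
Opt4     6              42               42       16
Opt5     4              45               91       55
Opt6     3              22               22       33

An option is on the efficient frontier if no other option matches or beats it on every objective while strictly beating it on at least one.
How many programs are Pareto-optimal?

5

Opt1: not dominated (best duration).
Opt2: not dominated.
Opt3: dominated by Opt6 (duration 3≤4, stipend 22≥6, ranking 22≤30, tuition 33≤59).
Opt4: not dominated (best tuition).
Opt5: not dominated (best stipend).
Opt6: not dominated (best ranking).
Pareto-optimal: Opt1, Opt2, Opt4, Opt5, Opt6 → 5.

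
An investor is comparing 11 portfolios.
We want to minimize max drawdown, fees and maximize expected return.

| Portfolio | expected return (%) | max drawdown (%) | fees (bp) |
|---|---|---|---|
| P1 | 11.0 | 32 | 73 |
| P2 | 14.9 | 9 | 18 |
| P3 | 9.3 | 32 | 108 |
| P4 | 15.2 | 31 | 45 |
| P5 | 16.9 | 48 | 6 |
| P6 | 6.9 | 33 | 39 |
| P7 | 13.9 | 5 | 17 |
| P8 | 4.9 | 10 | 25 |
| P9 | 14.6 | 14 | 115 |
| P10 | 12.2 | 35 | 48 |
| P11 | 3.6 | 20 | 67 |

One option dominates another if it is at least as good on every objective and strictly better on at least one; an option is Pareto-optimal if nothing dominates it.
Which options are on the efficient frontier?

P1: dominated by P2 (expected return 14.9≥11.0, max drawdown 9≤32, fees 18≤73).
P2: not dominated.
P3: dominated by P1 (expected return 11.0≥9.3, max drawdown 32≤32, fees 73≤108).
P4: not dominated.
P5: not dominated (best expected return).
P6: dominated by P2 (expected return 14.9≥6.9, max drawdown 9≤33, fees 18≤39).
P7: not dominated (best max drawdown).
P8: dominated by P2 (expected return 14.9≥4.9, max drawdown 9≤10, fees 18≤25).
P9: dominated by P2 (expected return 14.9≥14.6, max drawdown 9≤14, fees 18≤115).
P10: dominated by P2 (expected return 14.9≥12.2, max drawdown 9≤35, fees 18≤48).
P11: dominated by P2 (expected return 14.9≥3.6, max drawdown 9≤20, fees 18≤67).

P2, P4, P5, P7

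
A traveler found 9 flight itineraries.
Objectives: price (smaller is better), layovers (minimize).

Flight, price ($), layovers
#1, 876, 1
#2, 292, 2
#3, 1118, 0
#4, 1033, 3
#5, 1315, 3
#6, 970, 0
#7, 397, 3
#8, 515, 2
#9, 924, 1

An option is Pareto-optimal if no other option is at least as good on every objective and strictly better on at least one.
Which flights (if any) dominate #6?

#1: worse on layovers (1 vs 0).
#2: worse on layovers (2 vs 0).
#3: worse on price (1118 vs 970).
#4: worse on price (1033 vs 970).
#5: worse on price (1315 vs 970).
#7: worse on layovers (3 vs 0).
#8: worse on layovers (2 vs 0).
#9: worse on layovers (1 vs 0).
No option dominates #6.

none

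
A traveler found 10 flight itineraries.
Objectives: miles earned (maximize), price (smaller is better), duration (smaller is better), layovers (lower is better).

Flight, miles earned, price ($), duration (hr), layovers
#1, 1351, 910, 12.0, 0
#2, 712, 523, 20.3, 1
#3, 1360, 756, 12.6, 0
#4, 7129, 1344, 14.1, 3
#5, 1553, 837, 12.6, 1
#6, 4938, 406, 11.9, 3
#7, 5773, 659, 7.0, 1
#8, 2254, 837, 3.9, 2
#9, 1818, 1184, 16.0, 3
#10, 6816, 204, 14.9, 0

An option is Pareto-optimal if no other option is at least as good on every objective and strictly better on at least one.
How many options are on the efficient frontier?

7

#1: not dominated.
#2: dominated by #10 (miles earned 6816≥712, price 204≤523, duration 14.9≤20.3, layovers 0≤1).
#3: not dominated.
#4: not dominated (best miles earned).
#5: dominated by #7 (miles earned 5773≥1553, price 659≤837, duration 7.0≤12.6, layovers 1≤1).
#6: not dominated.
#7: not dominated.
#8: not dominated (best duration).
#9: dominated by #6 (miles earned 4938≥1818, price 406≤1184, duration 11.9≤16.0, layovers 3≤3).
#10: not dominated (best price).
Pareto-optimal: #1, #3, #4, #6, #7, #8, #10 → 7.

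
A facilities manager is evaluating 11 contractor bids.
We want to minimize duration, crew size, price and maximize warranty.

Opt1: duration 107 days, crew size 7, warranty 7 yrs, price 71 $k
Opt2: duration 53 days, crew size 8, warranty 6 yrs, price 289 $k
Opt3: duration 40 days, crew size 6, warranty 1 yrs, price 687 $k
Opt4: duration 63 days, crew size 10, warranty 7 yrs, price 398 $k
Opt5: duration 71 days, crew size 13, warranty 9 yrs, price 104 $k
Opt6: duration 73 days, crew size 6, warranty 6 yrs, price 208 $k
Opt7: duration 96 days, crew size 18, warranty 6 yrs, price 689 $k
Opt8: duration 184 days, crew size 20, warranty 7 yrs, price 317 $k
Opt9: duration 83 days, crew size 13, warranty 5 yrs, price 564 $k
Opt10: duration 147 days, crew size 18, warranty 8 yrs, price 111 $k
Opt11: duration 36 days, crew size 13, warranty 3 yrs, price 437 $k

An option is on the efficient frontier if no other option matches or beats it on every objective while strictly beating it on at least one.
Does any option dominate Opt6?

No

Opt1: worse on duration (107 vs 73).
Opt2: worse on crew size (8 vs 6).
Opt3: worse on warranty (1 vs 6).
Opt4: worse on crew size (10 vs 6).
Opt5: worse on crew size (13 vs 6).
Opt7: worse on duration (96 vs 73).
Opt8: worse on duration (184 vs 73).
Opt9: worse on duration (83 vs 73).
Opt10: worse on duration (147 vs 73).
Opt11: worse on crew size (13 vs 6).
No option is at least as good as Opt6 on every objective and strictly better on one.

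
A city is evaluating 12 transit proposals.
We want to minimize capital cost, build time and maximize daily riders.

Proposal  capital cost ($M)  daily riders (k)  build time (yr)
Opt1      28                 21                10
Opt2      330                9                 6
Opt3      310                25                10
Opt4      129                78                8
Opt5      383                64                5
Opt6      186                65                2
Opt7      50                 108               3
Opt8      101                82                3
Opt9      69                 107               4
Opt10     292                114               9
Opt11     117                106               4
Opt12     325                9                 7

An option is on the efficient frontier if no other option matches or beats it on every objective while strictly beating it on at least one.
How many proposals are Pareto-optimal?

Opt1: not dominated (best capital cost).
Opt2: dominated by Opt6 (capital cost 186≤330, daily riders 65≥9, build time 2≤6).
Opt3: dominated by Opt4 (capital cost 129≤310, daily riders 78≥25, build time 8≤10).
Opt4: dominated by Opt7 (capital cost 50≤129, daily riders 108≥78, build time 3≤8).
Opt5: dominated by Opt6 (capital cost 186≤383, daily riders 65≥64, build time 2≤5).
Opt6: not dominated (best build time).
Opt7: not dominated.
Opt8: dominated by Opt7 (capital cost 50≤101, daily riders 108≥82, build time 3≤3).
Opt9: dominated by Opt7 (capital cost 50≤69, daily riders 108≥107, build time 3≤4).
Opt10: not dominated (best daily riders).
Opt11: dominated by Opt7 (capital cost 50≤117, daily riders 108≥106, build time 3≤4).
Opt12: dominated by Opt6 (capital cost 186≤325, daily riders 65≥9, build time 2≤7).
Pareto-optimal: Opt1, Opt6, Opt7, Opt10 → 4.

4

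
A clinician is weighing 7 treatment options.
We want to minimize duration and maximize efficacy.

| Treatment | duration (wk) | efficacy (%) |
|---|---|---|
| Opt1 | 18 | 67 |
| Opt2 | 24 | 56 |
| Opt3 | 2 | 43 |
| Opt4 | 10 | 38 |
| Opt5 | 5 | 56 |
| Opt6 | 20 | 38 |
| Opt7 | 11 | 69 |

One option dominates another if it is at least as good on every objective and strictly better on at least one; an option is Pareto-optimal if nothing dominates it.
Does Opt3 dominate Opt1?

Opt3 vs Opt1: Opt3 is worse on efficacy (43 vs 67), so it does not dominate Opt1.

No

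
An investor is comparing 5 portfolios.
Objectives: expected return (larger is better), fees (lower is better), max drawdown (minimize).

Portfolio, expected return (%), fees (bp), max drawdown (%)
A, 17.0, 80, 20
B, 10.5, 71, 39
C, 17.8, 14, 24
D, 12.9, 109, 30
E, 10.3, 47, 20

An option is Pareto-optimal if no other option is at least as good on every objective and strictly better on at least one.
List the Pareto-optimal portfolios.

A: not dominated.
B: dominated by C (expected return 17.8≥10.5, fees 14≤71, max drawdown 24≤39).
C: not dominated (best expected return).
D: dominated by A (expected return 17.0≥12.9, fees 80≤109, max drawdown 20≤30).
E: not dominated.

A, C, E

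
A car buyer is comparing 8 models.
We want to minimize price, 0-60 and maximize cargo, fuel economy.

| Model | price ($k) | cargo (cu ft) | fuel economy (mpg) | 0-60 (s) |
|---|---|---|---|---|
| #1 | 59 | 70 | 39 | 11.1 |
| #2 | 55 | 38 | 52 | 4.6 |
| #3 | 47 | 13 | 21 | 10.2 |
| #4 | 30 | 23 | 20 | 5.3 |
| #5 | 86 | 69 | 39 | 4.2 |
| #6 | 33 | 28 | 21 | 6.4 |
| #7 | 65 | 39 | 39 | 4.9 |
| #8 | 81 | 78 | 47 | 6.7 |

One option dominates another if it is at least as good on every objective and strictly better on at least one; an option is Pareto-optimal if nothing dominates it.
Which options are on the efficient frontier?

#1: not dominated.
#2: not dominated (best fuel economy).
#3: dominated by #6 (price 33≤47, cargo 28≥13, fuel economy 21≥21, 0-60 6.4≤10.2).
#4: not dominated (best price).
#5: not dominated (best 0-60).
#6: not dominated.
#7: not dominated.
#8: not dominated (best cargo).

#1, #2, #4, #5, #6, #7, #8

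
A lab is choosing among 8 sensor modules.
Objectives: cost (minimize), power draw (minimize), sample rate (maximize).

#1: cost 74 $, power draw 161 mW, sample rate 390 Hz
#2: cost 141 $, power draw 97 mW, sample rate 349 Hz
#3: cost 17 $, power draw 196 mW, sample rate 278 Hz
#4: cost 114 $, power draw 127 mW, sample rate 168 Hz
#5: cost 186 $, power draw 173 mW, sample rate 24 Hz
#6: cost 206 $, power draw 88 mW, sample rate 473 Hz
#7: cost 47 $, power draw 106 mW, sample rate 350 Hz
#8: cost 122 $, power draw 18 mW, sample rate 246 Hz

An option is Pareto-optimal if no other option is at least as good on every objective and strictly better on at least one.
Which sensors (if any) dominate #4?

#7

#7: cost 47≤114, power draw 106≤127, sample rate 350≥168 — dominates #4.
Others (#1, #2, #3, #5, #6, #8) are each worse than #4 on at least one objective.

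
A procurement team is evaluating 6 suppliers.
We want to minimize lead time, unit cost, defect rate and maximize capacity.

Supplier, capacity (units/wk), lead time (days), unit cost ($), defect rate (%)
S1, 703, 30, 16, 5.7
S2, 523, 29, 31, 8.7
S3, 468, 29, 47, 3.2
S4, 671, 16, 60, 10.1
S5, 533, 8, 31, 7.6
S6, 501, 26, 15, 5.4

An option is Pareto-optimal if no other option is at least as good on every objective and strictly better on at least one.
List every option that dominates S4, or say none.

S1: worse on lead time (30 vs 16).
S2: worse on capacity (523 vs 671).
S3: worse on capacity (468 vs 671).
S5: worse on capacity (533 vs 671).
S6: worse on capacity (501 vs 671).
No option dominates S4.

none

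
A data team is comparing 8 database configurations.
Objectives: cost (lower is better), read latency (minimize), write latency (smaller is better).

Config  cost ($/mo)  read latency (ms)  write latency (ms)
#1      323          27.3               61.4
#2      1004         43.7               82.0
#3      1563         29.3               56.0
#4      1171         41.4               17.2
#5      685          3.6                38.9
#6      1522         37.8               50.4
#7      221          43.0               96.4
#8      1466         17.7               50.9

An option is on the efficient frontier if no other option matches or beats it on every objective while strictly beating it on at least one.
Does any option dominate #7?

#1: worse on cost (323 vs 221).
#2: worse on cost (1004 vs 221).
#3: worse on cost (1563 vs 221).
#4: worse on cost (1171 vs 221).
#5: worse on cost (685 vs 221).
#6: worse on cost (1522 vs 221).
#8: worse on cost (1466 vs 221).
No option is at least as good as #7 on every objective and strictly better on one.

No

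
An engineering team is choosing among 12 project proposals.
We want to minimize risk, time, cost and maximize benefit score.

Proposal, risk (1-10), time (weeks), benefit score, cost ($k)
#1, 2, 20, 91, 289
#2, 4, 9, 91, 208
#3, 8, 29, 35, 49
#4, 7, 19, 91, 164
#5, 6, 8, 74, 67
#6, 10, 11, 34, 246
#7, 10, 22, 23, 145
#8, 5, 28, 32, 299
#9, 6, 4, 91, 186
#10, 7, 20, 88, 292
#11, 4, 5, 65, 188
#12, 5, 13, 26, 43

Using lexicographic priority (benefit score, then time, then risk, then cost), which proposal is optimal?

First maximize benefit score: best is 91, kept {#1, #2, #4, #9}.
Then minimize time: best is 4, kept {#9}.

#9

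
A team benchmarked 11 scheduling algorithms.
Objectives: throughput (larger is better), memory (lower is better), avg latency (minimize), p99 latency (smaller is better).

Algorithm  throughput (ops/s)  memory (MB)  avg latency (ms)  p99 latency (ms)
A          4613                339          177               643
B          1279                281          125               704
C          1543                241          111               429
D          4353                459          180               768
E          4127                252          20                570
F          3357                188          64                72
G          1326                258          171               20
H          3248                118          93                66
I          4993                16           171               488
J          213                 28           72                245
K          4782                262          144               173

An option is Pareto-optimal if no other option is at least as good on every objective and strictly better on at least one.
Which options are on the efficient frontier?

E, F, G, H, I, J, K

A: dominated by I (throughput 4993≥4613, memory 16≤339, avg latency 171≤177, p99 latency 488≤643).
B: dominated by C (throughput 1543≥1279, memory 241≤281, avg latency 111≤125, p99 latency 429≤704).
C: dominated by F (throughput 3357≥1543, memory 188≤241, avg latency 64≤111, p99 latency 72≤429).
D: dominated by A (throughput 4613≥4353, memory 339≤459, avg latency 177≤180, p99 latency 643≤768).
E: not dominated (best avg latency).
F: not dominated.
G: not dominated (best p99 latency).
H: not dominated.
I: not dominated (best throughput).
J: not dominated.
K: not dominated.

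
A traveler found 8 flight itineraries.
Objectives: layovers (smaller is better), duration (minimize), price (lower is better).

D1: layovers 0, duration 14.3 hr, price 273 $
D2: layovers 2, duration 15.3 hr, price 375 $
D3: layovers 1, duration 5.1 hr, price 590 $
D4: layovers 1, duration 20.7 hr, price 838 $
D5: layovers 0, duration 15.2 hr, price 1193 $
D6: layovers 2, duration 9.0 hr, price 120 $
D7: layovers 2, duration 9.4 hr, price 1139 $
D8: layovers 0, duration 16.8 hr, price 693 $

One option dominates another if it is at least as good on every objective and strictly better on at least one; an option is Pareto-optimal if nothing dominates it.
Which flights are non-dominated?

D1, D3, D6

D1: not dominated.
D2: dominated by D1 (layovers 0≤2, duration 14.3≤15.3, price 273≤375).
D3: not dominated (best duration).
D4: dominated by D1 (layovers 0≤1, duration 14.3≤20.7, price 273≤838).
D5: dominated by D1 (layovers 0≤0, duration 14.3≤15.2, price 273≤1193).
D6: not dominated (best price).
D7: dominated by D3 (layovers 1≤2, duration 5.1≤9.4, price 590≤1139).
D8: dominated by D1 (layovers 0≤0, duration 14.3≤16.8, price 273≤693).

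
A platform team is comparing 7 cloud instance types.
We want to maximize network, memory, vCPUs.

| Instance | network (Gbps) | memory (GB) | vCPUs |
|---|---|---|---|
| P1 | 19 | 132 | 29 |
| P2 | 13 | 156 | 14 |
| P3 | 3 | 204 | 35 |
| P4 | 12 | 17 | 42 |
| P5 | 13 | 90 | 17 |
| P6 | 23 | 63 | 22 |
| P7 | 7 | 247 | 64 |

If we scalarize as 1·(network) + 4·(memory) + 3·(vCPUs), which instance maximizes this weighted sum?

P7

P1: 1·19 + 4·132 + 3·29 = 634
P2: 1·13 + 4·156 + 3·14 = 679
P3: 1·3 + 4·204 + 3·35 = 924
P4: 1·12 + 4·17 + 3·42 = 206
P5: 1·13 + 4·90 + 3·17 = 424
P6: 1·23 + 4·63 + 3·22 = 341
P7: 1·7 + 4·247 + 3·64 = 1187
Highest: P7 at 1187.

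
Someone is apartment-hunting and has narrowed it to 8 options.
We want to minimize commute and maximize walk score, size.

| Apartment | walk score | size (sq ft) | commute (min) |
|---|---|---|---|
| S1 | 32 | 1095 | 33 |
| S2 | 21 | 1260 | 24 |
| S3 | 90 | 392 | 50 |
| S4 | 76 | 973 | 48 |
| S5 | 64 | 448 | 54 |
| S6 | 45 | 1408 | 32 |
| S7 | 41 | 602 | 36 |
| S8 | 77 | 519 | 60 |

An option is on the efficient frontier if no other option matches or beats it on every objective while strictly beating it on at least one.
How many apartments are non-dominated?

S1: dominated by S6 (walk score 45≥32, size 1408≥1095, commute 32≤33).
S2: not dominated (best commute).
S3: not dominated (best walk score).
S4: not dominated.
S5: dominated by S4 (walk score 76≥64, size 973≥448, commute 48≤54).
S6: not dominated (best size).
S7: dominated by S6 (walk score 45≥41, size 1408≥602, commute 32≤36).
S8: not dominated.
Pareto-optimal: S2, S3, S4, S6, S8 → 5.

5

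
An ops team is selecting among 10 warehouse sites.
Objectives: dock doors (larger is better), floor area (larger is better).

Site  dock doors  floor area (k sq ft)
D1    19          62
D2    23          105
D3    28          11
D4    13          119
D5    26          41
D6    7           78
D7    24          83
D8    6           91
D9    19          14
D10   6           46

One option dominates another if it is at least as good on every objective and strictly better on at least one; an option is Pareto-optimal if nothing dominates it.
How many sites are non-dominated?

5

D1: dominated by D2 (dock doors 23≥19, floor area 105≥62).
D2: not dominated.
D3: not dominated (best dock doors).
D4: not dominated (best floor area).
D5: not dominated.
D6: dominated by D2 (dock doors 23≥7, floor area 105≥78).
D7: not dominated.
D8: dominated by D2 (dock doors 23≥6, floor area 105≥91).
D9: dominated by D1 (dock doors 19≥19, floor area 62≥14).
D10: dominated by D1 (dock doors 19≥6, floor area 62≥46).
Pareto-optimal: D2, D3, D4, D5, D7 → 5.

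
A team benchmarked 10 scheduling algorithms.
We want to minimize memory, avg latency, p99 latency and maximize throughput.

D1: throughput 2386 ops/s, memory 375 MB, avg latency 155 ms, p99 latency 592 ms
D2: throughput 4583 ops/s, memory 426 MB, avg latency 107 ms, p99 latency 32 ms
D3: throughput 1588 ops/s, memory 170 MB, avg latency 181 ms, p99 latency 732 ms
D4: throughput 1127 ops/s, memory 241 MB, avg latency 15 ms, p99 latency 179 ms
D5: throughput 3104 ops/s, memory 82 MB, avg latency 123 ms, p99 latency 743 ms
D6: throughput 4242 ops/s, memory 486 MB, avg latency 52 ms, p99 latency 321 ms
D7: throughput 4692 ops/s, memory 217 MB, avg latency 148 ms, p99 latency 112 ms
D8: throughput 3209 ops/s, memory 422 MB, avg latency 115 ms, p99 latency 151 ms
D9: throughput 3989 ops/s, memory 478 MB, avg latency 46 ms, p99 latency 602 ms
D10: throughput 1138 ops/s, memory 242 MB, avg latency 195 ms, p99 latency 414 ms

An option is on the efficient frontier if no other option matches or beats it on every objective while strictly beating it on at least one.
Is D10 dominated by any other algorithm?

Yes

D7 vs D10: throughput 4692≥1138, memory 217≤242, avg latency 148≤195, p99 latency 112≤414 — D7 is at least as good on every objective and strictly better on at least one, so D7 dominates D10.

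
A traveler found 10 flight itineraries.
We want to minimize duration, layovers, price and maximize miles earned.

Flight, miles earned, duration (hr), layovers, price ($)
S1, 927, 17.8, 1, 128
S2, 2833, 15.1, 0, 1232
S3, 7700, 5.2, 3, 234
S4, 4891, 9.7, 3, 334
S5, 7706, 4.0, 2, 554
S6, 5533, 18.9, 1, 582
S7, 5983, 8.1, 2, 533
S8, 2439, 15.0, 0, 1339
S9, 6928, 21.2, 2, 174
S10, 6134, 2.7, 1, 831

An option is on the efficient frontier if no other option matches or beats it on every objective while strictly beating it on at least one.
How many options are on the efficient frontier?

9

S1: not dominated (best price).
S2: not dominated.
S3: not dominated.
S4: dominated by S3 (miles earned 7700≥4891, duration 5.2≤9.7, layovers 3≤3, price 234≤334).
S5: not dominated (best miles earned).
S6: not dominated.
S7: not dominated.
S8: not dominated.
S9: not dominated.
S10: not dominated (best duration).
Pareto-optimal: S1, S2, S3, S5, S6, S7, S8, S9, S10 → 9.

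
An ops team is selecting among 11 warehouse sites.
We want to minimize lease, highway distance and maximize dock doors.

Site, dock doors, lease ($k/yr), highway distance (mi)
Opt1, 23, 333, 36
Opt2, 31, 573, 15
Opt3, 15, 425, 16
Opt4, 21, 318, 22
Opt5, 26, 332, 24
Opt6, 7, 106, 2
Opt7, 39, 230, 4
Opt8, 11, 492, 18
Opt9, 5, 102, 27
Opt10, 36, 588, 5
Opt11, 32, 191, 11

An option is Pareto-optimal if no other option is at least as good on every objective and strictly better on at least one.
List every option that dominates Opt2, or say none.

Opt7: dock doors 39≥31, lease 230≤573, highway distance 4≤15 — dominates Opt2.
Opt11: dock doors 32≥31, lease 191≤573, highway distance 11≤15 — dominates Opt2.
Others (Opt1, Opt3, Opt4, Opt5, Opt6, Opt8, Opt9, Opt10) are each worse than Opt2 on at least one objective.

Opt7, Opt11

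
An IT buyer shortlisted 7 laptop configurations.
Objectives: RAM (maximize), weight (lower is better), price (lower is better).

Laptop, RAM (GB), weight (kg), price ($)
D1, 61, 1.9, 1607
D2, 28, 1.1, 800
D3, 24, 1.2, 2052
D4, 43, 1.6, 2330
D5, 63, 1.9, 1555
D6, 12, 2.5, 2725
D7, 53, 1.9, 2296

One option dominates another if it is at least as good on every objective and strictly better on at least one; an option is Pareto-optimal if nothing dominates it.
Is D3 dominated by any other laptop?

D2 vs D3: RAM 28≥24, weight 1.1≤1.2, price 800≤2052 — D2 is at least as good on every objective and strictly better on at least one, so D2 dominates D3.

Yes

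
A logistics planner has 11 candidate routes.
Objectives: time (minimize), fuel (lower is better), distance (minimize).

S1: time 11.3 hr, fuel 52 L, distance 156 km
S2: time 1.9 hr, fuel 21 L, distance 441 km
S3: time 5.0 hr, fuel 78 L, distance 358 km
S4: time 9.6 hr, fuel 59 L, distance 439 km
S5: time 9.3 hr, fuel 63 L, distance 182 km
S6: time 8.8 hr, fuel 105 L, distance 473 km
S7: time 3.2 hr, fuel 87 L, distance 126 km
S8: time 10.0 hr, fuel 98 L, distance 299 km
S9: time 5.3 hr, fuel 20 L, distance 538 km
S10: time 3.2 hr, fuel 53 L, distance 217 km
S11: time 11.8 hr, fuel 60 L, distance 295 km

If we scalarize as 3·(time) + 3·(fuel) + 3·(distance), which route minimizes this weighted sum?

S7

S1: 3·11.3 + 3·52 + 3·156 = 657.9
S2: 3·1.9 + 3·21 + 3·441 = 1391.7
S3: 3·5.0 + 3·78 + 3·358 = 1323.0
S4: 3·9.6 + 3·59 + 3·439 = 1522.8
S5: 3·9.3 + 3·63 + 3·182 = 762.9
S6: 3·8.8 + 3·105 + 3·473 = 1760.4
S7: 3·3.2 + 3·87 + 3·126 = 648.6
S8: 3·10.0 + 3·98 + 3·299 = 1221.0
S9: 3·5.3 + 3·20 + 3·538 = 1689.9
S10: 3·3.2 + 3·53 + 3·217 = 819.6
S11: 3·11.8 + 3·60 + 3·295 = 1100.4
Lowest: S7 at 648.6.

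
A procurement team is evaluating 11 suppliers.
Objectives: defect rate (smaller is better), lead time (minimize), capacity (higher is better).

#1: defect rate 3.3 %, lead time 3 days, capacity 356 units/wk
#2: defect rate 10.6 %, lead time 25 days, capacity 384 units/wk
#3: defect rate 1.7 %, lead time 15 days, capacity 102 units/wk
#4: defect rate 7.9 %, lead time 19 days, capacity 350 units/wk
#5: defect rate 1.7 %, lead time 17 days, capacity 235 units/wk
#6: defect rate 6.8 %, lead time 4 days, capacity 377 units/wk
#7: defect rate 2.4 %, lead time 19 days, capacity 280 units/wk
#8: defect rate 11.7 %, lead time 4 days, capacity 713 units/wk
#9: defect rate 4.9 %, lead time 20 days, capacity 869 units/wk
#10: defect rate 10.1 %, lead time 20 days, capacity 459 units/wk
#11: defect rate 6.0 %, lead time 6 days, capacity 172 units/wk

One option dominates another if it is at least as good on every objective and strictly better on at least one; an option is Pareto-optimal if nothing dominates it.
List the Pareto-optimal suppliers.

#1: not dominated (best lead time).
#2: dominated by #9 (defect rate 4.9≤10.6, lead time 20≤25, capacity 869≥384).
#3: not dominated.
#4: dominated by #1 (defect rate 3.3≤7.9, lead time 3≤19, capacity 356≥350).
#5: not dominated.
#6: not dominated.
#7: not dominated.
#8: not dominated.
#9: not dominated (best capacity).
#10: dominated by #9 (defect rate 4.9≤10.1, lead time 20≤20, capacity 869≥459).
#11: dominated by #1 (defect rate 3.3≤6.0, lead time 3≤6, capacity 356≥172).

#1, #3, #5, #6, #7, #8, #9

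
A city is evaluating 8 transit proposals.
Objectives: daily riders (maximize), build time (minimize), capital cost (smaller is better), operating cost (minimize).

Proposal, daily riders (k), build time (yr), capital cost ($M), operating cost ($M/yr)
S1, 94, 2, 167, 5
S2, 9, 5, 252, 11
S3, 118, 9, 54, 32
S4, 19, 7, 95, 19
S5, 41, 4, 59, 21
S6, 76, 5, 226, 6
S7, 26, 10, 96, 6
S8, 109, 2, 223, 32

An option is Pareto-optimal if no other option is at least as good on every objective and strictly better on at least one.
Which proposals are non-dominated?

S1: not dominated (best operating cost).
S2: dominated by S1 (daily riders 94≥9, build time 2≤5, capital cost 167≤252, operating cost 5≤11).
S3: not dominated (best daily riders).
S4: not dominated.
S5: not dominated.
S6: dominated by S1 (daily riders 94≥76, build time 2≤5, capital cost 167≤226, operating cost 5≤6).
S7: not dominated.
S8: not dominated.

S1, S3, S4, S5, S7, S8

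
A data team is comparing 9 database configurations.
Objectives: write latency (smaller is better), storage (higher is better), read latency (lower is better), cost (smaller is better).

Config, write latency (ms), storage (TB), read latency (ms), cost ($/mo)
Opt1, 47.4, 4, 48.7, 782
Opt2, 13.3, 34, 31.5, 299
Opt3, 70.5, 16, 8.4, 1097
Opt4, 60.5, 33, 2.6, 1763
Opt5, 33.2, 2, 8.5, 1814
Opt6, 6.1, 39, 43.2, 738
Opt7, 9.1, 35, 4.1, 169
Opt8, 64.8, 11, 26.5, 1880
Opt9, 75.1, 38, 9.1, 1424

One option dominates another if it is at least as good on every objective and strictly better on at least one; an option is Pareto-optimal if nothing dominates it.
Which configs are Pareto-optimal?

Opt4, Opt6, Opt7, Opt9

Opt1: dominated by Opt2 (write latency 13.3≤47.4, storage 34≥4, read latency 31.5≤48.7, cost 299≤782).
Opt2: dominated by Opt7 (write latency 9.1≤13.3, storage 35≥34, read latency 4.1≤31.5, cost 169≤299).
Opt3: dominated by Opt7 (write latency 9.1≤70.5, storage 35≥16, read latency 4.1≤8.4, cost 169≤1097).
Opt4: not dominated (best read latency).
Opt5: dominated by Opt7 (write latency 9.1≤33.2, storage 35≥2, read latency 4.1≤8.5, cost 169≤1814).
Opt6: not dominated (best write latency).
Opt7: not dominated (best cost).
Opt8: dominated by Opt4 (write latency 60.5≤64.8, storage 33≥11, read latency 2.6≤26.5, cost 1763≤1880).
Opt9: not dominated.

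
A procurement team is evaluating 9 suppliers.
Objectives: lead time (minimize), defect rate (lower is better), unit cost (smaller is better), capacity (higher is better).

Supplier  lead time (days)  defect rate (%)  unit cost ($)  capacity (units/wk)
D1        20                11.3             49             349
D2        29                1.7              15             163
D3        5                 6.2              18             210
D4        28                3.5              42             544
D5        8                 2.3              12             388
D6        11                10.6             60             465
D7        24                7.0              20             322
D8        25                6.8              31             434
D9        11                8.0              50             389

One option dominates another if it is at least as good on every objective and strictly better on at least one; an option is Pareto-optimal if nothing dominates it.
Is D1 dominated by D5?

Yes

D5 vs D1: lead time 8≤20, defect rate 2.3≤11.3, unit cost 12≤49, capacity 388≥349 — D5 is at least as good on every objective with at least one strict improvement.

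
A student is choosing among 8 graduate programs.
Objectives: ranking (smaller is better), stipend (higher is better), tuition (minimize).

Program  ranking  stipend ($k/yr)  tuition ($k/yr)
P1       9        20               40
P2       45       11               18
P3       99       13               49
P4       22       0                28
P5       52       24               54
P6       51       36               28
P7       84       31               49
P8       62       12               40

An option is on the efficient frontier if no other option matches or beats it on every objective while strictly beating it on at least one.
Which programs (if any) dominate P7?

P6: ranking 51≤84, stipend 36≥31, tuition 28≤49 — dominates P7.
Others (P1, P2, P3, P4, P5, P8) are each worse than P7 on at least one objective.

P6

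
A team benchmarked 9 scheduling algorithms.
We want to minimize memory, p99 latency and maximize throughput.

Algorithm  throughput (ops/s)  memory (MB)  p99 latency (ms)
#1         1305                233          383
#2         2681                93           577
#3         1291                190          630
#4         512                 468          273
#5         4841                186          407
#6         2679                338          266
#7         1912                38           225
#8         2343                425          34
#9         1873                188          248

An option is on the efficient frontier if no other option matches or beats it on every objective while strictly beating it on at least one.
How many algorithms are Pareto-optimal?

#1: dominated by #7 (throughput 1912≥1305, memory 38≤233, p99 latency 225≤383).
#2: not dominated.
#3: dominated by #2 (throughput 2681≥1291, memory 93≤190, p99 latency 577≤630).
#4: dominated by #6 (throughput 2679≥512, memory 338≤468, p99 latency 266≤273).
#5: not dominated (best throughput).
#6: not dominated.
#7: not dominated (best memory).
#8: not dominated (best p99 latency).
#9: dominated by #7 (throughput 1912≥1873, memory 38≤188, p99 latency 225≤248).
Pareto-optimal: #2, #5, #6, #7, #8 → 5.

5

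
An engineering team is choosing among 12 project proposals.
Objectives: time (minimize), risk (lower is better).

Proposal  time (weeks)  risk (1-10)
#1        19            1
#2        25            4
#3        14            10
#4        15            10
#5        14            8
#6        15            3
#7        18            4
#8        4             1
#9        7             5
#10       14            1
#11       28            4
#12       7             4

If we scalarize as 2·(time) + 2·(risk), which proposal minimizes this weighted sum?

#1: 2·19 + 2·1 = 40
#2: 2·25 + 2·4 = 58
#3: 2·14 + 2·10 = 48
#4: 2·15 + 2·10 = 50
#5: 2·14 + 2·8 = 44
#6: 2·15 + 2·3 = 36
#7: 2·18 + 2·4 = 44
#8: 2·4 + 2·1 = 10
#9: 2·7 + 2·5 = 24
#10: 2·14 + 2·1 = 30
#11: 2·28 + 2·4 = 64
#12: 2·7 + 2·4 = 22
Lowest: #8 at 10.

#8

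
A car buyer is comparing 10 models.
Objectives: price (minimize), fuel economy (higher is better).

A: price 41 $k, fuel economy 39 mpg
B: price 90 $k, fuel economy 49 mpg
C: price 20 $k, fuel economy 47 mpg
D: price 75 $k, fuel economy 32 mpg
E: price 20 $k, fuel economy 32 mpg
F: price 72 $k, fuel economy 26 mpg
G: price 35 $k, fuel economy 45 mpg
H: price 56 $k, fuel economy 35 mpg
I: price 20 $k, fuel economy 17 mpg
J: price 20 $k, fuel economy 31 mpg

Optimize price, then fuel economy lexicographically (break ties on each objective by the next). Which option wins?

C

First minimize price: best is 20, kept {C, E, I, J}.
Then maximize fuel economy: best is 47, kept {C}.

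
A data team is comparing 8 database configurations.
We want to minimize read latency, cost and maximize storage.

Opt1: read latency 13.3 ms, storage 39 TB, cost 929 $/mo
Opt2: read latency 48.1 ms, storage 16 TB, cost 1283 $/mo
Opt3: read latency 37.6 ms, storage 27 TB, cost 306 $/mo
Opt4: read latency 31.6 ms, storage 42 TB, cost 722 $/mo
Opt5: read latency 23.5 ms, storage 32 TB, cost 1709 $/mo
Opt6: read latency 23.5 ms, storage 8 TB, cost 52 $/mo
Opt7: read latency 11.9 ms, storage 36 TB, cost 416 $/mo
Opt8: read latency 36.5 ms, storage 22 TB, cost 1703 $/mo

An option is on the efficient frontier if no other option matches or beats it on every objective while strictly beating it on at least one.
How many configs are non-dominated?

Opt1: not dominated.
Opt2: dominated by Opt1 (read latency 13.3≤48.1, storage 39≥16, cost 929≤1283).
Opt3: not dominated.
Opt4: not dominated (best storage).
Opt5: dominated by Opt1 (read latency 13.3≤23.5, storage 39≥32, cost 929≤1709).
Opt6: not dominated (best cost).
Opt7: not dominated (best read latency).
Opt8: dominated by Opt1 (read latency 13.3≤36.5, storage 39≥22, cost 929≤1703).
Pareto-optimal: Opt1, Opt3, Opt4, Opt6, Opt7 → 5.

5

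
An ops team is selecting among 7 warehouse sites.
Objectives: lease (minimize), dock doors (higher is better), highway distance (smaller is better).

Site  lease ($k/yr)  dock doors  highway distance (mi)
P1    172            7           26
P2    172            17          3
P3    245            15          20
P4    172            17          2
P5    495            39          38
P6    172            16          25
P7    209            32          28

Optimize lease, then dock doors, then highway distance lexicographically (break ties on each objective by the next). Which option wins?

First minimize lease: best is 172, kept {P1, P2, P4, P6}.
Then maximize dock doors: best is 17, kept {P2, P4}.
Then minimize highway distance: best is 2, kept {P4}.

P4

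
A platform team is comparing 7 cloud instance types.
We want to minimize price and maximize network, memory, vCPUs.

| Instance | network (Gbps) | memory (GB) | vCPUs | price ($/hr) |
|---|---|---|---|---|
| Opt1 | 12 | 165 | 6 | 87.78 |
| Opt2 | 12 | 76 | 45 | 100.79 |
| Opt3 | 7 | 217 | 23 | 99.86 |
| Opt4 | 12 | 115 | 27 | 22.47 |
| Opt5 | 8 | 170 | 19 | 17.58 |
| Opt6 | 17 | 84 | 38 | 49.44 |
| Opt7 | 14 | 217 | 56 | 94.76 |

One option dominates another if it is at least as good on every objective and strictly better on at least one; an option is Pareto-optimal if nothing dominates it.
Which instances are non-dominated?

Opt1, Opt4, Opt5, Opt6, Opt7

Opt1: not dominated.
Opt2: dominated by Opt7 (network 14≥12, memory 217≥76, vCPUs 56≥45, price 94.76≤100.79).
Opt3: dominated by Opt7 (network 14≥7, memory 217≥217, vCPUs 56≥23, price 94.76≤99.86).
Opt4: not dominated.
Opt5: not dominated (best price).
Opt6: not dominated (best network).
Opt7: not dominated (best vCPUs).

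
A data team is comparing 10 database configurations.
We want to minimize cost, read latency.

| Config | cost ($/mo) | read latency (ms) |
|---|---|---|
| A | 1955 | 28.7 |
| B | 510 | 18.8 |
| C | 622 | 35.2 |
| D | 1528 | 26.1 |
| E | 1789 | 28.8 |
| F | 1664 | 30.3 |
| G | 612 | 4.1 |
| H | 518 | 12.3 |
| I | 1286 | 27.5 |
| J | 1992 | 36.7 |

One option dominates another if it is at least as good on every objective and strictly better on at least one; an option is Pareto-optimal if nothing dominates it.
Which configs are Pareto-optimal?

A: dominated by B (cost 510≤1955, read latency 18.8≤28.7).
B: not dominated (best cost).
C: dominated by B (cost 510≤622, read latency 18.8≤35.2).
D: dominated by B (cost 510≤1528, read latency 18.8≤26.1).
E: dominated by B (cost 510≤1789, read latency 18.8≤28.8).
F: dominated by B (cost 510≤1664, read latency 18.8≤30.3).
G: not dominated (best read latency).
H: not dominated.
I: dominated by B (cost 510≤1286, read latency 18.8≤27.5).
J: dominated by A (cost 1955≤1992, read latency 28.7≤36.7).

B, G, H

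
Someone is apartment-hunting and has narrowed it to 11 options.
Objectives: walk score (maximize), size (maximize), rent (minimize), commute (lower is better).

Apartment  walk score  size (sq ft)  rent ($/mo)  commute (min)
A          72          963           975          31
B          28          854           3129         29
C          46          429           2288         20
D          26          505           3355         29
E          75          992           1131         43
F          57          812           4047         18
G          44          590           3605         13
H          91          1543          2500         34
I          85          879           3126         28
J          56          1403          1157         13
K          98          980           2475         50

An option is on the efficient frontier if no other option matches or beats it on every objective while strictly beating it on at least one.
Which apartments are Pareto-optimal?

A, E, F, H, I, J, K

A: not dominated (best rent).
B: dominated by I (walk score 85≥28, size 879≥854, rent 3126≤3129, commute 28≤29).
C: dominated by J (walk score 56≥46, size 1403≥429, rent 1157≤2288, commute 13≤20).
D: dominated by B (walk score 28≥26, size 854≥505, rent 3129≤3355, commute 29≤29).
E: not dominated.
F: not dominated.
G: dominated by J (walk score 56≥44, size 1403≥590, rent 1157≤3605, commute 13≤13).
H: not dominated (best size).
I: not dominated.
J: not dominated.
K: not dominated (best walk score).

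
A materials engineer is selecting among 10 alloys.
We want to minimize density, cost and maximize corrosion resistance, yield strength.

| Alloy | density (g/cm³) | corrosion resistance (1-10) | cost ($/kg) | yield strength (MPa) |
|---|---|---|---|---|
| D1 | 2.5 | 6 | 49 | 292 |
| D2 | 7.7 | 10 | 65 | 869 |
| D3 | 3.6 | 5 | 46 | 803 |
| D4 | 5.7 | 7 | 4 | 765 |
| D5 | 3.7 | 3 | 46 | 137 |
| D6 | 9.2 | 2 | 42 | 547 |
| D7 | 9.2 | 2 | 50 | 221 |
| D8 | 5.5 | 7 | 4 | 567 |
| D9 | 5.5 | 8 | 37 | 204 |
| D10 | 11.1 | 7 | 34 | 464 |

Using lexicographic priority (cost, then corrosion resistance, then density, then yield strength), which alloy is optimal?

First minimize cost: best is 4, kept {D4, D8}.
Then maximize corrosion resistance: best is 7, kept {D4, D8}.
Then minimize density: best is 5.5, kept {D8}.

D8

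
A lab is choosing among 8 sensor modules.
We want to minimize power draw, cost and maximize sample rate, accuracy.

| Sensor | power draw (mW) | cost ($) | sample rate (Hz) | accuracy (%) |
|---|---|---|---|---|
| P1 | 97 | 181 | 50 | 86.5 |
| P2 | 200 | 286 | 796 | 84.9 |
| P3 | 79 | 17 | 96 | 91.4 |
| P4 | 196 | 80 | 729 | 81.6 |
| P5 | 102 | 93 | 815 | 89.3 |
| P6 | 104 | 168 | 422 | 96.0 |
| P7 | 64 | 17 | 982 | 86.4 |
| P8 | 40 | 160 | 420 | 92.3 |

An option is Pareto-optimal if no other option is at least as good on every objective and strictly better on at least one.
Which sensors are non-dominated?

P1: dominated by P3 (power draw 79≤97, cost 17≤181, sample rate 96≥50, accuracy 91.4≥86.5).
P2: dominated by P5 (power draw 102≤200, cost 93≤286, sample rate 815≥796, accuracy 89.3≥84.9).
P3: not dominated.
P4: dominated by P7 (power draw 64≤196, cost 17≤80, sample rate 982≥729, accuracy 86.4≥81.6).
P5: not dominated.
P6: not dominated (best accuracy).
P7: not dominated (best sample rate).
P8: not dominated (best power draw).

P3, P5, P6, P7, P8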